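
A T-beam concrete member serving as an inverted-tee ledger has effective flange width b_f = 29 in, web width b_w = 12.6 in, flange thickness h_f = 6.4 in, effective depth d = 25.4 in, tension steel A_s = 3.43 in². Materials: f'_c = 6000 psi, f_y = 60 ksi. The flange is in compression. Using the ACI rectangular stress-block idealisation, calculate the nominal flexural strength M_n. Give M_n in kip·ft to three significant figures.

Tension: T = A_s f_y = 3.43 × 60 = 205.8 kips.
Try a within the flange: a = T/(0.85 f'_c b_f) = 205.8/(0.85 × 6 × 29) = 1.391 in.
Since a = 1.391 ≤ h_f = 6.4 in, the stress block lies entirely in the flange; analyse as a rectangular beam of width b_f.
M_n = T(d − a/2) = 205.8 × (25.4 − 0.6955) = 5084.2 kip·in.
M_n = 5084.2/12 = 423.68 kip·ft.

M_n ≈ 424 kip·ft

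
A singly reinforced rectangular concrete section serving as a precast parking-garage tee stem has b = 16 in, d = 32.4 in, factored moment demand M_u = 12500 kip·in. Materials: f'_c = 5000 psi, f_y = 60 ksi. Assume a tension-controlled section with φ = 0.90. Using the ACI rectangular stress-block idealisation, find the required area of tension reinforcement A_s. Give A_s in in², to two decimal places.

M_n = M_u/φ = 12500/0.90 = 13888.9 kip·in.
From M_n = 0.85 f'_c a b (d − a/2):
a = d − √(d² − 2M_n/(0.85 f'_c b)) = 32.4 − √(32.4² − 2 × 13888.9/(0.85 × 5 × 16)) = 7.077 in.
A_s = 0.85 f'_c a b / f_y = 0.85 × 5 × 7.077 × 16 / 60 = 8.021 in².

A_s ≈ 8.02 in²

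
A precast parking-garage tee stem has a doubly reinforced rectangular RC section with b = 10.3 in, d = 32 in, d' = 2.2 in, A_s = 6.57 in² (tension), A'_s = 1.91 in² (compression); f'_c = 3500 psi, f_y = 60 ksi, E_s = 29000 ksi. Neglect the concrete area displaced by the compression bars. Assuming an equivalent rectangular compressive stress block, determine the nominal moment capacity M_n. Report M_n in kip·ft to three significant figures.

M_n ≈ 924 kip·ft

Assume both steels yield.
a = (A_s − A'_s) f_y/(0.85 f'_c b) = (6.57 − 1.91) × 60/(0.85 × 3.5 × 10.3) = 9.125 in.
c = a/β₁ = 9.125/0.85 = 10.735 in; ε'_s = 0.003(c − d')/c = 0.0024 ≥ ε_y = 0.0021, so the compression steel yields.
M_n = (A_s − A'_s) f_y (d − a/2) + A'_s f_y (d − d') = 279.6 × (32 − 4.5625) + 114.6 × (32 − 2.2) = 7671.5 + 3415.1 = 11086.6 kip·in = 11086.6/12 = 923.88 kip·ft.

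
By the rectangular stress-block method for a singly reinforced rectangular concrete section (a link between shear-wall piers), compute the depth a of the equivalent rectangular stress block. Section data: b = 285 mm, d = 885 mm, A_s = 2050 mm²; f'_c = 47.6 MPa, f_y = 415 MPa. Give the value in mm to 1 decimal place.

T = A_s f_y = 2050 × 415 = 850750 N = 850.75 kN.
Setting C = 0.85 f'_c a b equal to T: a = 850750/(0.85 × 47.6 × 285) = 73.8 mm.

a ≈ 73.8 mm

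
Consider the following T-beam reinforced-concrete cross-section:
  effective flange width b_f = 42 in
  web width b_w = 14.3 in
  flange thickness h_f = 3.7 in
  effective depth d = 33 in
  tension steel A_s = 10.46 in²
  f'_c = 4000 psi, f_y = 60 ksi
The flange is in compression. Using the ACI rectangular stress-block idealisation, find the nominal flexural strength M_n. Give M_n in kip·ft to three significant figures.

Tension: T = A_s f_y = 10.46 × 60 = 627.6 kips.
Try a within the flange: a = T/(0.85 f'_c b_f) = 627.6/(0.85 × 4 × 42) = 4.395 in.
a = 4.395 > h_f = 3.7 in: the block extends into the web. Split into flange-overhang and web parts.
C_f = 0.85 f'_c (b_f − b_w) h_f = 0.85 × 4 × (42 − 14.3) × 3.7 = 348.5 kips.
Remaining web compression depth: a_w = (T − C_f)/(0.85 f'_c b_w) = (627.6 − 348.5)/(0.85 × 4 × 14.3) = 5.740 in.
M_n = C_f(d − h_f/2) + (T − C_f)(d − a_w/2) = 348.5 × (33 − 1.85) + 279.1 × (33 − 2.87) = 10855.8 + 8409.3 = 19265.1 kip·in.
M_n = 19265.1/12 = 1605.43 kip·ft.

M_n ≈ 1610 kip·ft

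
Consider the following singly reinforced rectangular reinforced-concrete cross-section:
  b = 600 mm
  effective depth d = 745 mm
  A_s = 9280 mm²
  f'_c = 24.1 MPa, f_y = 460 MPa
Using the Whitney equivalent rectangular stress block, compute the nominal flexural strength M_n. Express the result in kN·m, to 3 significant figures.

M_n ≈ 2440 kN·m

T = A_s f_y = 9280 × 460 = 4268800 N = 4268.8 kN.
From C = T: a = T/(0.85 f'_c b) = 4268800/(0.85 × 24.1 × 600) = 347.31 mm.
M_n = T(d − a/2) = 4268.8 kN × (745 − 173.655) mm = 2438.96 kN·m.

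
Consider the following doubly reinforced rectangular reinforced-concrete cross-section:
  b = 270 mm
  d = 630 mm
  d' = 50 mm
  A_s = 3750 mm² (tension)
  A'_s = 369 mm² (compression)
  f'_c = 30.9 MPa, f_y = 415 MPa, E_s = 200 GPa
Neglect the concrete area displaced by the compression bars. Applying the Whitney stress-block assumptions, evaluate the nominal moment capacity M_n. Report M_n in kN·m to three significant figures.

M_n ≈ 834 kN·m

Assume both tension and compression steel yield.
Net tension couple steel: A_s − A'_s = 3381 mm².
a = (A_s − A'_s) f_y / (0.85 f'_c b) = 1403115/(0.85 × 30.9 × 270) = 197.86 mm.
c = a/β₁ = 197.86/0.829 = 238.67 mm; ε'_s = 0.003(c − d')/c = 0.0024 ≥ f_y/E_s = 0.0021, so compression steel does yield.
M_n = (A_s − A'_s) f_y (d − a/2) + A'_s f_y (d − d') = [1403115 × (630 − 98.93) + 153135 × (630 − 50)] × 10⁻⁶ = 745.15 + 88.82 = 833.97 kN·m.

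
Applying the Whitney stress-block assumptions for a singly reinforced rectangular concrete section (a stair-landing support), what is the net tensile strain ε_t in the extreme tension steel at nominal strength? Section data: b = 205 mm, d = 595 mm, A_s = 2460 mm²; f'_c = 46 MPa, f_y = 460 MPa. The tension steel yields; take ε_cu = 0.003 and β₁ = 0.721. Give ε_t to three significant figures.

ε_t ≈ 0.00612

a = A_s f_y/(0.85 f'_c b) = 141.18 mm.
β₁ = 0.721, so c = a/β₁ = 141.18/0.721 = 195.81 mm.
From the linear strain diagram with ε_cu = 0.003: ε_t = 0.003 (d − c)/c = 0.003 × (595 − 195.81)/195.81 = 0.00612.
Since ε_t ≥ 0.005, the section is tension-controlled.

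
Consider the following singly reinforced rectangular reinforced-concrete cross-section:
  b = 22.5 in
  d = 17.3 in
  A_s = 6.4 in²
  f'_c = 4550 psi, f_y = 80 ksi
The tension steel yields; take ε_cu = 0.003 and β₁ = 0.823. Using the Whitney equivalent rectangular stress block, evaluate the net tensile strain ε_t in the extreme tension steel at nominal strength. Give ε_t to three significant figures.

ε_t ≈ 0.00426

a = A_s f_y/(0.85 f'_c b) = 5.884 in.
β₁ = 0.823, so c = a/β₁ = 5.884/0.823 = 7.149 in.
From the linear strain diagram with ε_cu = 0.003: ε_t = 0.003 (d − c)/c = 0.003 × (17.3 − 7.149)/7.149 = 0.00426.
ε_t is between 0.004 and 0.005 — transition zone.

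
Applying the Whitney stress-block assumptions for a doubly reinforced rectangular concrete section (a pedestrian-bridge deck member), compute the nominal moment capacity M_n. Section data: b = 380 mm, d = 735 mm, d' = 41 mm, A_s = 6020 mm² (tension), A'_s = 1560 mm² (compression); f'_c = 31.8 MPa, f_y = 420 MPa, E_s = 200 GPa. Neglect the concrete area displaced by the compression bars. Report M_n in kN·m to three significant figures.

M_n ≈ 1660 kN·m

Assume both tension and compression steel yield.
Net tension couple steel: A_s − A'_s = 4460 mm².
a = (A_s − A'_s) f_y / (0.85 f'_c b) = 1873200/(0.85 × 31.8 × 380) = 182.37 mm.
c = a/β₁ = 182.37/0.823 = 221.59 mm; ε'_s = 0.003(c − d')/c = 0.0024 ≥ f_y/E_s = 0.0021, so compression steel does yield.
M_n = (A_s − A'_s) f_y (d − a/2) + A'_s f_y (d − d') = [1873200 × (735 − 91.185) + 655200 × (735 − 41)] × 10⁻⁶ = 1205.99 + 454.71 = 1660.70 kN·m.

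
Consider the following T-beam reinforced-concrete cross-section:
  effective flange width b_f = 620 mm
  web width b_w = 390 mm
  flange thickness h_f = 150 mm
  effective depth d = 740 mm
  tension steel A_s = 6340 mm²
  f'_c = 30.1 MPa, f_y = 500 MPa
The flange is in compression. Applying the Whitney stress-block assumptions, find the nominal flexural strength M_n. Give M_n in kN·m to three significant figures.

M_n ≈ 2020 kN·m

Tension: T = A_s f_y = 6340 × 500 = 3170000 N.
Try a within the flange: a = T/(0.85 f'_c b_f) = 3170000/(0.85 × 30.1 × 620) = 199.84 mm.
a = 199.84 > h_f = 150 mm: the block extends into the web. Split into flange-overhang and web parts.
C_f = 0.85 f'_c (b_f − b_w) h_f = 0.85 × 30.1 × (620 − 390) × 150 = 882683 N.
Remaining web compression depth: a_w = (T − C_f)/(0.85 f'_c b_w) = (3170000 − 882683)/(0.85 × 30.1 × 390) = 229.23 mm.
M_n = C_f(d − h_f/2) + (T − C_f)(d − a_w/2) = 882683 × (740 − 75) + 2287317 × (740 − 114.615) = 586.98 + 1430.45 = 2017.43 × 10⁶ N·mm.
M_n = 2017.43 kN·m.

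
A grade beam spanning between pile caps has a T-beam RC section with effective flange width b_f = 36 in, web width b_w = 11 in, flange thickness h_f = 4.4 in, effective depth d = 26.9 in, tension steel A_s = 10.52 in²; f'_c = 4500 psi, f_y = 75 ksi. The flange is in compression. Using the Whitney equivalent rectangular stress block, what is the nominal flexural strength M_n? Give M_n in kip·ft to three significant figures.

M_n ≈ 1560 kip·ft

Tension: T = A_s f_y = 10.52 × 75 = 789 kips.
Try a within the flange: a = T/(0.85 f'_c b_f) = 789/(0.85 × 4.5 × 36) = 5.730 in.
a = 5.730 > h_f = 4.4 in: the block extends into the web. Split into flange-overhang and web parts.
C_f = 0.85 f'_c (b_f − b_w) h_f = 0.85 × 4.5 × (36 − 11) × 4.4 = 420.8 kips.
Remaining web compression depth: a_w = (T − C_f)/(0.85 f'_c b_w) = (789 − 420.8)/(0.85 × 4.5 × 11) = 8.751 in.
M_n = C_f(d − h_f/2) + (T − C_f)(d − a_w/2) = 420.8 × (26.9 − 2.2) + 368.2 × (26.9 − 4.3755) = 10393.8 + 8293.5 = 18687.3 kip·in.
M_n = 18687.3/12 = 1557.28 kip·ft.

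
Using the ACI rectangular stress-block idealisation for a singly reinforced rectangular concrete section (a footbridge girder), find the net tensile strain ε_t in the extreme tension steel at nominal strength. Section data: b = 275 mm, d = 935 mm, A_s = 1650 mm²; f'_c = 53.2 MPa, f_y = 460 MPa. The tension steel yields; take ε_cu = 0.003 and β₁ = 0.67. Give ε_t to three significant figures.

ε_t ≈ 0.0278

a = A_s f_y/(0.85 f'_c b) = 61.03 mm.
β₁ = 0.67, so c = a/β₁ = 61.03/0.67 = 91.09 mm.
From the linear strain diagram with ε_cu = 0.003: ε_t = 0.003 (d − c)/c = 0.003 × (935 − 91.09)/91.09 = 0.0278.
Since ε_t ≥ 0.005, the section is tension-controlled.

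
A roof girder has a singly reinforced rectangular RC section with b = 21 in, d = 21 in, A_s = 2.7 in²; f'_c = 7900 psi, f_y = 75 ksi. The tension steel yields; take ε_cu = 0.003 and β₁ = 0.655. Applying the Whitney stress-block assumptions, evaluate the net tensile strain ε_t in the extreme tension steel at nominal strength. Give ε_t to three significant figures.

a = A_s f_y/(0.85 f'_c b) = 1.436 in.
β₁ = 0.655, so c = a/β₁ = 1.436/0.655 = 2.192 in.
From the linear strain diagram with ε_cu = 0.003: ε_t = 0.003 (d − c)/c = 0.003 × (21 − 2.192)/2.192 = 0.0257.
Since ε_t ≥ 0.005, the section is tension-controlled.

ε_t ≈ 0.0257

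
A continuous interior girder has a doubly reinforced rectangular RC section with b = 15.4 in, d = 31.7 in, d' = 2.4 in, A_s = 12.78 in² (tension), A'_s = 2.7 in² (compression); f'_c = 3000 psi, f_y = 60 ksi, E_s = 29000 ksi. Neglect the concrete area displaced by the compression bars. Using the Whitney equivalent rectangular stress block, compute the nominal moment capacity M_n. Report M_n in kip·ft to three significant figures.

Assume both steels yield.
a = (A_s − A'_s) f_y/(0.85 f'_c b) = (12.78 − 2.7) × 60/(0.85 × 3 × 15.4) = 15.401 in.
c = a/β₁ = 15.401/0.85 = 18.119 in; ε'_s = 0.003(c − d')/c = 0.0026 ≥ ε_y = 0.0021, so the compression steel yields.
M_n = (A_s − A'_s) f_y (d − a/2) + A'_s f_y (d − d') = 604.8 × (31.7 − 7.7005) + 162 × (31.7 − 2.4) = 14514.9 + 4746.6 = 19261.5 kip·in = 19261.5/12 = 1605.13 kip·ft.

M_n ≈ 1610 kip·ft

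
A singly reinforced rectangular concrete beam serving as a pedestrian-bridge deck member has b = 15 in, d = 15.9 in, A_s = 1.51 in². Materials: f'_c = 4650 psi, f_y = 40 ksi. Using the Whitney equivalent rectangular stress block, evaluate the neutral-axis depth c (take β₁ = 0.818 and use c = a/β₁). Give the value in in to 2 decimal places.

T = A_s f_y = 1.51 × 40 = 60.4 kips.
a = T/(0.85 f'_c b) = 60.4/(0.85 × 4.65 × 15) = 1.0188 in.
With β₁ = 0.818, c = a/β₁ = 1.0188/0.818 = 1.25 in.

c ≈ 1.25 in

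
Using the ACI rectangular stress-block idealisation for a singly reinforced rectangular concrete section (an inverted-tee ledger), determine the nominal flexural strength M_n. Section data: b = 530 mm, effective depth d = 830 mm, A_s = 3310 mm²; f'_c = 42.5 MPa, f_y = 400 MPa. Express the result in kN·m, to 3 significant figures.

M_n ≈ 1050 kN·m

T = A_s f_y = 3310 × 400 = 1324000 N = 1324 kN.
From C = T: a = T/(0.85 f'_c b) = 1324000/(0.85 × 42.5 × 530) = 69.15 mm.
M_n = T(d − a/2) = 1324 kN × (830 − 34.575) mm = 1053.14 kN·m.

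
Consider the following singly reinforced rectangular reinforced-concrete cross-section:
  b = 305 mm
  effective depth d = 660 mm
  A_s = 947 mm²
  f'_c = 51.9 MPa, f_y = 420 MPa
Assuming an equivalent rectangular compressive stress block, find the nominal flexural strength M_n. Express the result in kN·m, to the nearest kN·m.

M_n ≈ 257 kN·m

T = A_s f_y = 947 × 420 = 397740 N = 397.74 kN.
From C = T: a = T/(0.85 f'_c b) = 397740/(0.85 × 51.9 × 305) = 29.56 mm.
M_n = T(d − a/2) = 397.74 kN × (660 − 14.78) mm = 256.63 kN·m.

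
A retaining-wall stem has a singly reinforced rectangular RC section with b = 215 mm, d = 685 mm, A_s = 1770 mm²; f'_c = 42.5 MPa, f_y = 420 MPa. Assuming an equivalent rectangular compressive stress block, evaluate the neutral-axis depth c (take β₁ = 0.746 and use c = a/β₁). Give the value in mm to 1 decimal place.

T = A_s f_y = 1770 × 420 = 743400 N = 743.4 kN.
Setting C = 0.85 f'_c a b equal to T: a = 743400/(0.85 × 42.5 × 215) = 95.714 mm.
With β₁ = 0.746, c = a/β₁ = 95.714/0.746 = 128.3 mm.

c ≈ 128.3 mm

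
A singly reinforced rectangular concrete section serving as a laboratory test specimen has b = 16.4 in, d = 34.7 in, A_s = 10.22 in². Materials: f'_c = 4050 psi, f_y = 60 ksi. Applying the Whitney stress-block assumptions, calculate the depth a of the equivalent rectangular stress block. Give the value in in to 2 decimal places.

T = A_s f_y = 10.22 × 60 = 613.2 kips.
a = T/(0.85 f'_c b) = 613.2/(0.85 × 4.05 × 16.4) = 10.86 in.

a ≈ 10.86 in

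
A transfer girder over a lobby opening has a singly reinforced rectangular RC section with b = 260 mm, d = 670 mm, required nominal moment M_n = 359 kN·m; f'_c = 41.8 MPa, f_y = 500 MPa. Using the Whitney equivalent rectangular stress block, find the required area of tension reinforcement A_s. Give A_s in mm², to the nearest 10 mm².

A_s ≈ 1120 mm²

With M_n = 0.85 f'_c a b (d − a/2), solve the quadratic for a:
a = d − √(d² − 2M_n/(0.85 f'_c b)) = 670 − √(670² − 2 × 359×10⁶/(0.85 × 41.8 × 260)) = 60.76 mm.
A_s = 0.85 f'_c a b / f_y = 0.85 × 41.8 × 60.76 × 260 / 500 = 1122.6 mm².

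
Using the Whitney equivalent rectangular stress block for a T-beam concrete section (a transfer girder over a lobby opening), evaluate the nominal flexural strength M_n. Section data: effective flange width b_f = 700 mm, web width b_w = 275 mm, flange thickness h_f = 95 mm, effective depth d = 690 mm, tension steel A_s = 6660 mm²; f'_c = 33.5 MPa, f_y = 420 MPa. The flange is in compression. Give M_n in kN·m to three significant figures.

M_n ≈ 1700 kN·m

Tension: T = A_s f_y = 6660 × 420 = 2797200 N.
Try a within the flange: a = T/(0.85 f'_c b_f) = 2797200/(0.85 × 33.5 × 700) = 140.33 mm.
a = 140.33 > h_f = 95 mm: the block extends into the web. Split into flange-overhang and web parts.
C_f = 0.85 f'_c (b_f − b_w) h_f = 0.85 × 33.5 × (700 − 275) × 95 = 1149678 N.
Remaining web compression depth: a_w = (T − C_f)/(0.85 f'_c b_w) = (2797200 − 1149678)/(0.85 × 33.5 × 275) = 210.39 mm.
M_n = C_f(d − h_f/2) + (T − C_f)(d − a_w/2) = 1149678 × (690 − 47.5) + 1647522 × (690 − 105.195) = 738.67 + 963.48 = 1702.15 × 10⁶ N·mm.
M_n = 1702.15 kN·m.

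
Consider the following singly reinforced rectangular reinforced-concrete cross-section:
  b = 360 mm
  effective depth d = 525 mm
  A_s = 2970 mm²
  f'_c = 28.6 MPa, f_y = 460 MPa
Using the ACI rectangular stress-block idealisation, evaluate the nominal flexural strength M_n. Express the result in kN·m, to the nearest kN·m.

T = A_s f_y = 2970 × 460 = 1366200 N = 1366.2 kN.
From C = T: a = T/(0.85 f'_c b) = 1366200/(0.85 × 28.6 × 360) = 156.11 mm.
M_n = T(d − a/2) = 1366.2 kN × (525 − 78.055) mm = 610.62 kN·m.

M_n ≈ 611 kN·m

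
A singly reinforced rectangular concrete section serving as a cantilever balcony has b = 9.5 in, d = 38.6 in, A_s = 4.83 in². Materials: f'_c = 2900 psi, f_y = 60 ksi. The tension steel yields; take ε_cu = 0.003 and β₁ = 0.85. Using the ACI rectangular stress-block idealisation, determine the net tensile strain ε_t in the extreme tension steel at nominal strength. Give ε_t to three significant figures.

ε_t ≈ 0.00495

a = A_s f_y/(0.85 f'_c b) = 12.375 in.
β₁ = 0.85, so c = a/β₁ = 12.375/0.85 = 14.559 in.
From the linear strain diagram with ε_cu = 0.003: ε_t = 0.003 (d − c)/c = 0.003 × (38.6 − 14.559)/14.559 = 0.00495.
ε_t is between 0.004 and 0.005 — transition zone.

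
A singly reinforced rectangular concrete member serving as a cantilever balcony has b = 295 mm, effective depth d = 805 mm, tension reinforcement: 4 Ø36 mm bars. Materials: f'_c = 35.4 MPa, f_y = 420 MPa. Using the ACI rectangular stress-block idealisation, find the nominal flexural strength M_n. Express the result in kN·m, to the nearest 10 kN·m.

A_s = 4 × 1018 = 4072 mm².
T = A_s f_y = 4072 × 420 = 1710240 N = 1710.24 kN.
From C = T: a = T/(0.85 f'_c b) = 1710240/(0.85 × 35.4 × 295) = 192.67 mm.
M_n = T(d − a/2) = 1710.24 kN × (805 − 96.335) mm = 1211.99 kN·m.

M_n ≈ 1210 kN·m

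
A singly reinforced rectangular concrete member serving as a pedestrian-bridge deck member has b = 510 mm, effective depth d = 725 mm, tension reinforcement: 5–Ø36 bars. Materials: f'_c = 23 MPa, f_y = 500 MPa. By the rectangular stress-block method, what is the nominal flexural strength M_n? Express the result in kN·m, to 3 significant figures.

A_s = 5 × 1018 = 5090 mm².
T = A_s f_y = 5090 × 500 = 2545000 N = 2545 kN.
From C = T: a = T/(0.85 f'_c b) = 2545000/(0.85 × 23 × 510) = 255.25 mm.
M_n = T(d − a/2) = 2545 kN × (725 − 127.625) mm = 1520.32 kN·m.

M_n ≈ 1520 kN·m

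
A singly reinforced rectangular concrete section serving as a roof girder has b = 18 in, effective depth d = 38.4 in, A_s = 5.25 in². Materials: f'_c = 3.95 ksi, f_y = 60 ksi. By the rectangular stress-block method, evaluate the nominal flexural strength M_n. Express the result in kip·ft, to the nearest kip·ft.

M_n ≈ 940 kip·ft

T = A_s f_y = 5.25 × 60 = 315 kips.
a = T/(0.85 f'_c b) = 315/(0.85 × 3.95 × 18) = 5.212 in.
M_n = T(d − a/2) = 315 × (38.4 − 2.606) = 11275.1 kip·in = 11275.1/12 = 939.59 kip·ft.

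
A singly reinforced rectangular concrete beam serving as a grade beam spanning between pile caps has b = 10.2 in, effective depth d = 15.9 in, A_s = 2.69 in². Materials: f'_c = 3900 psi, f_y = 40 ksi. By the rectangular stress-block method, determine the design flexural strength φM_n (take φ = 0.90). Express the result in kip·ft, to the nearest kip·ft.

φM_n ≈ 115 kip·ft

T = A_s f_y = 2.69 × 40 = 107.6 kips.
a = T/(0.85 f'_c b) = 107.6/(0.85 × 3.9 × 10.2) = 3.182 in.
M_n = T(d − a/2) = 107.6 × (15.9 − 1.591) = 1539.6 kip·in = 1539.6/12 = 128.30 kip·ft.
φM_n = 0.90 × 128.30 = 115.47 kip·ft.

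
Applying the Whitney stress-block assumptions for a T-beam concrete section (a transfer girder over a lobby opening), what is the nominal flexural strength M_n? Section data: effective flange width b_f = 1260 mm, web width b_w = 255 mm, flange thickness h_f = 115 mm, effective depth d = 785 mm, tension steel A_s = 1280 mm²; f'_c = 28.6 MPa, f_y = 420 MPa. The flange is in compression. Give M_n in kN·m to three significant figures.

Tension: T = A_s f_y = 1280 × 420 = 537600 N.
Try a within the flange: a = T/(0.85 f'_c b_f) = 537600/(0.85 × 28.6 × 1260) = 17.55 mm.
Since a = 17.55 ≤ h_f = 115 mm, the stress block lies entirely in the flange; analyse as a rectangular beam of width b_f.
M_n = T(d − a/2) = 537600 × (785 − 8.775) = 417.30 × 10⁶ N·mm.
M_n = 417.30 kN·m.

M_n ≈ 417 kN·m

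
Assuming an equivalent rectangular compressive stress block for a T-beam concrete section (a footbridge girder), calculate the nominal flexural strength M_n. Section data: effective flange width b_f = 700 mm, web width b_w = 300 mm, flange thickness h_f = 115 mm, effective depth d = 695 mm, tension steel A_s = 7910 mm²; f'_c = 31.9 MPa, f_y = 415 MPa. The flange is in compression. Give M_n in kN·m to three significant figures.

Tension: T = A_s f_y = 7910 × 415 = 3282650 N.
Try a within the flange: a = T/(0.85 f'_c b_f) = 3282650/(0.85 × 31.9 × 700) = 172.95 mm.
a = 172.95 > h_f = 115 mm: the block extends into the web. Split into flange-overhang and web parts.
C_f = 0.85 f'_c (b_f − b_w) h_f = 0.85 × 31.9 × (700 − 300) × 115 = 1247290 N.
Remaining web compression depth: a_w = (T − C_f)/(0.85 f'_c b_w) = (3282650 − 1247290)/(0.85 × 31.9 × 300) = 250.21 mm.
M_n = C_f(d − h_f/2) + (T − C_f)(d − a_w/2) = 1247290 × (695 − 57.5) + 2035360 × (695 − 125.105) = 795.15 + 1159.94 = 1955.09 × 10⁶ N·mm.
M_n = 1955.09 kN·m.

M_n ≈ 1960 kN·m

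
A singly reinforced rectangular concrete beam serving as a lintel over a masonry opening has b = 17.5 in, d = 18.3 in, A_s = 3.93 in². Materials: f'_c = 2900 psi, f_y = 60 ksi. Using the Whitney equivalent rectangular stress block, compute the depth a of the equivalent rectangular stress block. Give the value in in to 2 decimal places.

a ≈ 5.47 in

T = A_s f_y = 3.93 × 60 = 235.8 kips.
a = T/(0.85 f'_c b) = 235.8/(0.85 × 2.9 × 17.5) = 5.47 in.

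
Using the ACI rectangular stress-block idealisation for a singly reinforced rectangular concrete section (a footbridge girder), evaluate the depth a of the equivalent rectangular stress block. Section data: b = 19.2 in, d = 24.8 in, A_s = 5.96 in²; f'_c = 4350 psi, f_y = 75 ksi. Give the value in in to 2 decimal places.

a ≈ 6.30 in

T = A_s f_y = 5.96 × 75 = 447 kips.
a = T/(0.85 f'_c b) = 447/(0.85 × 4.35 × 19.2) = 6.30 in.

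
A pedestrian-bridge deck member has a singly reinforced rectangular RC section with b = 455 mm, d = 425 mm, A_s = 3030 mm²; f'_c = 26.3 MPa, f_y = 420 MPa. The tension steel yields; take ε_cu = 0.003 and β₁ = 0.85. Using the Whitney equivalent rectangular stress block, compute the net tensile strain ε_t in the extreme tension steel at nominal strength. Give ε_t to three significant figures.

ε_t ≈ 0.00566

a = A_s f_y/(0.85 f'_c b) = 125.11 mm.
β₁ = 0.85, so c = a/β₁ = 125.11/0.85 = 147.19 mm.
From the linear strain diagram with ε_cu = 0.003: ε_t = 0.003 (d − c)/c = 0.003 × (425 − 147.19)/147.19 = 0.00566.
Since ε_t ≥ 0.005, the section is tension-controlled.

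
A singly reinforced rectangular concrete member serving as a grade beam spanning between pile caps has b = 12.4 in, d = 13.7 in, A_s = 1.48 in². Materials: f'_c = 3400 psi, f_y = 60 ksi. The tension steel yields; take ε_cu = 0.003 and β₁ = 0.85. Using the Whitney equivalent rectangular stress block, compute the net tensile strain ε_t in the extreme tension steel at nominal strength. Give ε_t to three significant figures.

ε_t ≈ 0.0111

a = A_s f_y/(0.85 f'_c b) = 2.478 in.
β₁ = 0.85, so c = a/β₁ = 2.478/0.85 = 2.915 in.
From the linear strain diagram with ε_cu = 0.003: ε_t = 0.003 (d − c)/c = 0.003 × (13.7 − 2.915)/2.915 = 0.0111.
Since ε_t ≥ 0.005, the section is tension-controlled.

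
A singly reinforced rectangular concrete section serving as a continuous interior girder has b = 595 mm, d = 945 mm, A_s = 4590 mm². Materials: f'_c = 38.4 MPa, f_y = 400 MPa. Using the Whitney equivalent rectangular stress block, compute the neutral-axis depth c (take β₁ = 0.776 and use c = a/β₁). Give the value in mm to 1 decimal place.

T = A_s f_y = 4590 × 400 = 1836000 N = 1836 kN.
Setting C = 0.85 f'_c a b equal to T: a = 1836000/(0.85 × 38.4 × 595) = 94.538 mm.
With β₁ = 0.776, c = a/β₁ = 94.538/0.776 = 121.8 mm.

c ≈ 121.8 mm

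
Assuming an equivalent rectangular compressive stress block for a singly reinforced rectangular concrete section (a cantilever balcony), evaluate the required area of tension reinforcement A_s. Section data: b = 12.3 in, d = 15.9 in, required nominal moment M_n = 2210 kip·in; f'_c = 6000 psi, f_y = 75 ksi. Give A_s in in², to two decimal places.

From M_n = 0.85 f'_c a b (d − a/2):
a = d − √(d² − 2M_n/(0.85 f'_c b)) = 15.9 − √(15.9² − 2 × 2210/(0.85 × 6 × 12.3)) = 2.396 in.
A_s = 0.85 f'_c a b / f_y = 0.85 × 6 × 2.396 × 12.3 / 75 = 2.004 in².

A_s ≈ 2.00 in²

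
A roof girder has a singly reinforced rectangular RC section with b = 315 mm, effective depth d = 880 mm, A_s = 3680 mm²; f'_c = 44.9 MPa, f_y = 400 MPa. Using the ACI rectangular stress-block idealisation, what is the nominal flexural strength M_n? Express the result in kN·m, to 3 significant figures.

T = A_s f_y = 3680 × 400 = 1472000 N = 1472 kN.
From C = T: a = T/(0.85 f'_c b) = 1472000/(0.85 × 44.9 × 315) = 122.44 mm.
M_n = T(d − a/2) = 1472 kN × (880 − 61.22) mm = 1205.24 kN·m.

M_n ≈ 1210 kN·m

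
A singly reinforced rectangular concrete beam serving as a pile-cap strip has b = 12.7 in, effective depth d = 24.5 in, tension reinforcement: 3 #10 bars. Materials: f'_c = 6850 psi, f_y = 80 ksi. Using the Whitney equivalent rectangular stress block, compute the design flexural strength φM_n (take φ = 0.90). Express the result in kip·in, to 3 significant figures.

A_s = 3 × 1.27 = 3.81 in².
T = A_s f_y = 3.81 × 80 = 304.8 kips.
a = T/(0.85 f'_c b) = 304.8/(0.85 × 6.85 × 12.7) = 4.122 in.
M_n = T(d − a/2) = 304.8 × (24.5 − 2.061) = 6839.4 kip·in.
φM_n = 0.90 × 6839.4 = 6155.5 kip·in.

φM_n ≈ 6160 kip·in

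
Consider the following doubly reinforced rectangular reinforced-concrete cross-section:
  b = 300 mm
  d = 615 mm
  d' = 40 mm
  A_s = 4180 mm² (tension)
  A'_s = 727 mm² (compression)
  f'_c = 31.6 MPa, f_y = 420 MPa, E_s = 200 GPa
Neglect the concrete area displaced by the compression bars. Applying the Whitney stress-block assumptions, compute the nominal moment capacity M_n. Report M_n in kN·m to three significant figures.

Assume both tension and compression steel yield.
Net tension couple steel: A_s − A'_s = 3453 mm².
a = (A_s − A'_s) f_y / (0.85 f'_c b) = 1450260/(0.85 × 31.6 × 300) = 179.98 mm.
c = a/β₁ = 179.98/0.824 = 218.42 mm; ε'_s = 0.003(c − d')/c = 0.0025 ≥ f_y/E_s = 0.0021, so compression steel does yield.
M_n = (A_s − A'_s) f_y (d − a/2) + A'_s f_y (d − d') = [1450260 × (615 − 89.99) + 305340 × (615 − 40)] × 10⁻⁶ = 761.40 + 175.57 = 936.97 kN·m.

M_n ≈ 937 kN·m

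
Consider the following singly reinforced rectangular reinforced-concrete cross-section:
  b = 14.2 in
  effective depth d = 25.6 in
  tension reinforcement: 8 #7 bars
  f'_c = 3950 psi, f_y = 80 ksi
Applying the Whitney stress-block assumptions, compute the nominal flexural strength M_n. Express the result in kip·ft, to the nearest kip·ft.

A_s = 8 × 0.6 = 4.8 in².
T = A_s f_y = 4.8 × 80 = 384 kips.
a = T/(0.85 f'_c b) = 384/(0.85 × 3.95 × 14.2) = 8.054 in.
M_n = T(d − a/2) = 384 × (25.6 − 4.027) = 8284.0 kip·in = 8284.0/12 = 690.33 kip·ft.

M_n ≈ 690 kip·ft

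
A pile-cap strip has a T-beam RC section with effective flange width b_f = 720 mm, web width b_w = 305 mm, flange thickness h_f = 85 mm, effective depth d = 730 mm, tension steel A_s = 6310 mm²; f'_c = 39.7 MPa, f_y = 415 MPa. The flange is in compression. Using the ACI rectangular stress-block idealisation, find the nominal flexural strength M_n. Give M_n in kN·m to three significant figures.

Tension: T = A_s f_y = 6310 × 415 = 2618650 N.
Try a within the flange: a = T/(0.85 f'_c b_f) = 2618650/(0.85 × 39.7 × 720) = 107.78 mm.
a = 107.78 > h_f = 85 mm: the block extends into the web. Split into flange-overhang and web parts.
C_f = 0.85 f'_c (b_f − b_w) h_f = 0.85 × 39.7 × (720 − 305) × 85 = 1190355 N.
Remaining web compression depth: a_w = (T − C_f)/(0.85 f'_c b_w) = (2618650 − 1190355)/(0.85 × 39.7 × 305) = 138.77 mm.
M_n = C_f(d − h_f/2) + (T − C_f)(d − a_w/2) = 1190355 × (730 − 42.5) + 1428295 × (730 − 69.385) = 818.37 + 943.55 = 1761.92 × 10⁶ N·mm.
M_n = 1761.92 kN·m.

M_n ≈ 1760 kN·m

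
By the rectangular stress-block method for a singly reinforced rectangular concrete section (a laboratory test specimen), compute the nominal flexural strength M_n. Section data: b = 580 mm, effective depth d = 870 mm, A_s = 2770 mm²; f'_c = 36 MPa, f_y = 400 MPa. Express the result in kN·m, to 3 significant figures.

T = A_s f_y = 2770 × 400 = 1108000 N = 1108 kN.
From C = T: a = T/(0.85 f'_c b) = 1108000/(0.85 × 36 × 580) = 62.43 mm.
M_n = T(d − a/2) = 1108 kN × (870 − 31.215) mm = 929.37 kN·m.

M_n ≈ 929 kN·m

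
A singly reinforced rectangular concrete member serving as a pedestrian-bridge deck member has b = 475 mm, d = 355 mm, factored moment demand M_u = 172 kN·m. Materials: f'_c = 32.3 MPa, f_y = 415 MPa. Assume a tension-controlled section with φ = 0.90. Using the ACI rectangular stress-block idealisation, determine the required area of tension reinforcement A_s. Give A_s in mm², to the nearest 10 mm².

M_n = M_u/φ = 172/0.90 = 191.111 kN·m.
With M_n = 0.85 f'_c a b (d − a/2), solve the quadratic for a:
a = d − √(d² − 2M_n/(0.85 f'_c b)) = 355 − √(355² − 2 × 191.111×10⁶/(0.85 × 32.3 × 475)) = 44.01 mm.
A_s = 0.85 f'_c a b / f_y = 0.85 × 32.3 × 44.01 × 475 / 415 = 1383.0 mm².

A_s ≈ 1380 mm²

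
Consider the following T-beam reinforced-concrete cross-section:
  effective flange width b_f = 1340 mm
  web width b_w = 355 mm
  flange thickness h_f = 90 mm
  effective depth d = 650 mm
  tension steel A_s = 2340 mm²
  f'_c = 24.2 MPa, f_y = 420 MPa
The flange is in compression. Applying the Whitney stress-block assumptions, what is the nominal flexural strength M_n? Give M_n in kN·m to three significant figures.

Tension: T = A_s f_y = 2340 × 420 = 982800 N.
Try a within the flange: a = T/(0.85 f'_c b_f) = 982800/(0.85 × 24.2 × 1340) = 35.66 mm.
Since a = 35.66 ≤ h_f = 90 mm, the stress block lies entirely in the flange; analyse as a rectangular beam of width b_f.
M_n = T(d − a/2) = 982800 × (650 − 17.83) = 621.30 × 10⁶ N·mm.
M_n = 621.30 kN·m.

M_n ≈ 621 kN·m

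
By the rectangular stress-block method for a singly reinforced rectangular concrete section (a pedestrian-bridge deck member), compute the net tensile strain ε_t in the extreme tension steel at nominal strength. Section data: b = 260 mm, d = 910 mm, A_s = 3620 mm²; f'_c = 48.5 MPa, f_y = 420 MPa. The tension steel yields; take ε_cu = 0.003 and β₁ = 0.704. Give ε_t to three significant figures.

ε_t ≈ 0.0105

a = A_s f_y/(0.85 f'_c b) = 141.85 mm.
β₁ = 0.704, so c = a/β₁ = 141.85/0.704 = 201.49 mm.
From the linear strain diagram with ε_cu = 0.003: ε_t = 0.003 (d − c)/c = 0.003 × (910 − 201.49)/201.49 = 0.0105.
Since ε_t ≥ 0.005, the section is tension-controlled.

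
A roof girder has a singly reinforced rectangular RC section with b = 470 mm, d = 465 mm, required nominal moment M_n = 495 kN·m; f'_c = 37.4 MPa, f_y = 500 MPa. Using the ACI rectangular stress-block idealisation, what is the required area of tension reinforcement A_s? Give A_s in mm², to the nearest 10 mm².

A_s ≈ 2320 mm²

With M_n = 0.85 f'_c a b (d − a/2), solve the quadratic for a:
a = d − √(d² − 2M_n/(0.85 f'_c b)) = 465 − √(465² − 2 × 495×10⁶/(0.85 × 37.4 × 470)) = 77.75 mm.
A_s = 0.85 f'_c a b / f_y = 0.85 × 37.4 × 77.75 × 470 / 500 = 2323.4 mm².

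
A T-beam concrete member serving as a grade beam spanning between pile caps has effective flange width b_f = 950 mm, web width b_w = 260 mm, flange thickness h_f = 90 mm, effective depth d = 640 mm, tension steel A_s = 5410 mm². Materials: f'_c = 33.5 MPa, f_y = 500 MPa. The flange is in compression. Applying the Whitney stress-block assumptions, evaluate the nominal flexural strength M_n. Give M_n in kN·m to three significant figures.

M_n ≈ 1590 kN·m

Tension: T = A_s f_y = 5410 × 500 = 2705000 N.
Try a within the flange: a = T/(0.85 f'_c b_f) = 2705000/(0.85 × 33.5 × 950) = 100.00 mm.
a = 100.00 > h_f = 90 mm: the block extends into the web. Split into flange-overhang and web parts.
C_f = 0.85 f'_c (b_f − b_w) h_f = 0.85 × 33.5 × (950 − 260) × 90 = 1768298 N.
Remaining web compression depth: a_w = (T − C_f)/(0.85 f'_c b_w) = (2705000 − 1768298)/(0.85 × 33.5 × 260) = 126.52 mm.
M_n = C_f(d − h_f/2) + (T − C_f)(d − a_w/2) = 1768298 × (640 − 45) + 936702 × (640 − 63.26) = 1052.14 + 540.23 = 1592.37 × 10⁶ N·mm.
M_n = 1592.37 kN·m.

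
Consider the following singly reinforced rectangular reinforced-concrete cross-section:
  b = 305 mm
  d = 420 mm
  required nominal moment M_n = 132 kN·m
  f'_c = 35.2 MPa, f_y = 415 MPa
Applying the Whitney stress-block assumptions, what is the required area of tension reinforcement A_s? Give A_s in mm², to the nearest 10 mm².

With M_n = 0.85 f'_c a b (d − a/2), solve the quadratic for a:
a = d − √(d² − 2M_n/(0.85 f'_c b)) = 420 − √(420² − 2 × 132×10⁶/(0.85 × 35.2 × 305)) = 35.98 mm.
A_s = 0.85 f'_c a b / f_y = 0.85 × 35.2 × 35.98 × 305 / 415 = 791.2 mm².

A_s ≈ 790 mm²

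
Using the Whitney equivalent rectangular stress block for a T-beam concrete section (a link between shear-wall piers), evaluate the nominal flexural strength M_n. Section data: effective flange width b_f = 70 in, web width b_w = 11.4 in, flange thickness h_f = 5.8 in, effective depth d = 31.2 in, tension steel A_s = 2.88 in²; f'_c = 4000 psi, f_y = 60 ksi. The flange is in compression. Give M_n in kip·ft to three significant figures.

M_n ≈ 444 kip·ft

Tension: T = A_s f_y = 2.88 × 60 = 172.8 kips.
Try a within the flange: a = T/(0.85 f'_c b_f) = 172.8/(0.85 × 4 × 70) = 0.726 in.
Since a = 0.726 ≤ h_f = 5.8 in, the stress block lies entirely in the flange; analyse as a rectangular beam of width b_f.
M_n = T(d − a/2) = 172.8 × (31.2 − 0.363) = 5328.6 kip·in.
M_n = 5328.6/12 = 444.05 kip·ft.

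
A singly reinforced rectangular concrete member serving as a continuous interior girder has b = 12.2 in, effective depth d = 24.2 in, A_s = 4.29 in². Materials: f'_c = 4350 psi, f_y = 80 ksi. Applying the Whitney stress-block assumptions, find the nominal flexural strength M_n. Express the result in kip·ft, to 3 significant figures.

M_n ≈ 583 kip·ft

T = A_s f_y = 4.29 × 80 = 343.2 kips.
a = T/(0.85 f'_c b) = 343.2/(0.85 × 4.35 × 12.2) = 7.608 in.
M_n = T(d − a/2) = 343.2 × (24.2 − 3.804) = 6999.9 kip·in = 6999.9/12 = 583.33 kip·ft.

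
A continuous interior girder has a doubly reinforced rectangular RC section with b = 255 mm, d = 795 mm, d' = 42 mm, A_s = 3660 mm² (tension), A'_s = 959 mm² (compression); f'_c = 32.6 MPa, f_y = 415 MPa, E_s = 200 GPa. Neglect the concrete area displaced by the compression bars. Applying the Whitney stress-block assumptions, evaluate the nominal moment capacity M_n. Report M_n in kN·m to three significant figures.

M_n ≈ 1100 kN·m

Assume both tension and compression steel yield.
Net tension couple steel: A_s − A'_s = 2701 mm².
a = (A_s − A'_s) f_y / (0.85 f'_c b) = 1120915/(0.85 × 32.6 × 255) = 158.63 mm.
c = a/β₁ = 158.63/0.817 = 194.16 mm; ε'_s = 0.003(c − d')/c = 0.0024 ≥ f_y/E_s = 0.0021, so compression steel does yield.
M_n = (A_s − A'_s) f_y (d − a/2) + A'_s f_y (d − d') = [1120915 × (795 − 79.315) + 397985 × (795 − 42)] × 10⁻⁶ = 802.22 + 299.68 = 1101.90 kN·m.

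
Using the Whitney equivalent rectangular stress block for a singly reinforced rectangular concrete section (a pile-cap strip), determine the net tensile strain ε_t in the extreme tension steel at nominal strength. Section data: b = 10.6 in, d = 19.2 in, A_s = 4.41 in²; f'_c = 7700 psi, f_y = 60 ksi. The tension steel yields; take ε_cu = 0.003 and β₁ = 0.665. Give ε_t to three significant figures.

a = A_s f_y/(0.85 f'_c b) = 3.814 in.
β₁ = 0.665, so c = a/β₁ = 3.814/0.665 = 5.735 in.
From the linear strain diagram with ε_cu = 0.003: ε_t = 0.003 (d − c)/c = 0.003 × (19.2 − 5.735)/5.735 = 0.00704.
Since ε_t ≥ 0.005, the section is tension-controlled.

ε_t ≈ 0.00704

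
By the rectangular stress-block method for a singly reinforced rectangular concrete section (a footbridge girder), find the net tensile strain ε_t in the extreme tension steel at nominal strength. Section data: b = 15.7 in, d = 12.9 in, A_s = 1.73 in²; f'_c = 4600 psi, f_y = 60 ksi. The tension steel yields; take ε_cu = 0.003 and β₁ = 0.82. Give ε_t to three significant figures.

ε_t ≈ 0.0158

a = A_s f_y/(0.85 f'_c b) = 1.691 in.
β₁ = 0.82, so c = a/β₁ = 1.691/0.82 = 2.062 in.
From the linear strain diagram with ε_cu = 0.003: ε_t = 0.003 (d − c)/c = 0.003 × (12.9 − 2.062)/2.062 = 0.0158.
Since ε_t ≥ 0.005, the section is tension-controlled.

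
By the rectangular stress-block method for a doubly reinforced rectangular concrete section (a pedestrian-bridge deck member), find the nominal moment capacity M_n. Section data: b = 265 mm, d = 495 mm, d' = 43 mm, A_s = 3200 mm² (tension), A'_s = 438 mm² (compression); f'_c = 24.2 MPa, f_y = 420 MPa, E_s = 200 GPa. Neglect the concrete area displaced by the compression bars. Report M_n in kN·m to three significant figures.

Assume both tension and compression steel yield.
Net tension couple steel: A_s − A'_s = 2762 mm².
a = (A_s − A'_s) f_y / (0.85 f'_c b) = 1160040/(0.85 × 24.2 × 265) = 212.81 mm.
c = a/β₁ = 212.81/0.85 = 250.36 mm; ε'_s = 0.003(c − d')/c = 0.0025 ≥ f_y/E_s = 0.0021, so compression steel does yield.
M_n = (A_s − A'_s) f_y (d − a/2) + A'_s f_y (d − d') = [1160040 × (495 − 106.405) + 183960 × (495 − 43)] × 10⁻⁶ = 450.79 + 83.15 = 533.94 kN·m.

M_n ≈ 534 kN·m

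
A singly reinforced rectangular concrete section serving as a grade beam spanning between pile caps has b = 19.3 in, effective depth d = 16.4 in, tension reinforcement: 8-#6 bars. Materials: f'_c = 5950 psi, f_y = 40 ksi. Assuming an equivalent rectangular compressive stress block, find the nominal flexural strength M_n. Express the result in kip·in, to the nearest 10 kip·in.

A_s = 8 × 0.44 = 3.52 in².
T = A_s f_y = 3.52 × 40 = 140.8 kips.
a = T/(0.85 f'_c b) = 140.8/(0.85 × 5.95 × 19.3) = 1.442 in.
M_n = T(d − a/2) = 140.8 × (16.4 − 0.721) = 2207.6 kip·in.

M_n ≈ 2210 kip·in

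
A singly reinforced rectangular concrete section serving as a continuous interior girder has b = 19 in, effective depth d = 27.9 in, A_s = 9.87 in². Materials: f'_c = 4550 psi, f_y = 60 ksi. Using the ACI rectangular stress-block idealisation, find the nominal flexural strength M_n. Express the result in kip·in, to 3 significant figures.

T = A_s f_y = 9.87 × 60 = 592.2 kips.
a = T/(0.85 f'_c b) = 592.2/(0.85 × 4.55 × 19) = 8.059 in.
M_n = T(d − a/2) = 592.2 × (27.9 − 4.0295) = 14136.1 kip·in.

M_n ≈ 14100 kip·in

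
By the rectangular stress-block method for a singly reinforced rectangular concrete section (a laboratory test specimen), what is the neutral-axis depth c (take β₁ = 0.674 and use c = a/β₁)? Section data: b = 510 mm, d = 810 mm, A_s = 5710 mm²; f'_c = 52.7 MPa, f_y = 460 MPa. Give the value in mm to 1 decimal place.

c ≈ 170.6 mm

T = A_s f_y = 5710 × 460 = 2626600 N = 2626.6 kN.
Setting C = 0.85 f'_c a b equal to T: a = 2626600/(0.85 × 52.7 × 510) = 114.973 mm.
With β₁ = 0.674, c = a/β₁ = 114.973/0.674 = 170.6 mm.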